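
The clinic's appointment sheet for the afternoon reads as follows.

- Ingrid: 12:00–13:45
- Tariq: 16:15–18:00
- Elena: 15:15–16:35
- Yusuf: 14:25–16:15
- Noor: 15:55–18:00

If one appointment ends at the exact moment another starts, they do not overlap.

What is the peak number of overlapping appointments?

3

Sweep the timeline, counting +1 at each start and −1 at each end (ends before starts at a tie):
12:00 start Ingrid → 1
13:45 end Ingrid → 0
14:25 start Yusuf → 1
15:15 start Elena → 2
15:55 start Noor → 3
16:15 end Yusuf → 2
16:15 start Tariq → 3
16:35 end Elena → 2
18:00 end Noor → 1
18:00 end Tariq → 0
Peak is 3, at 15:55 (Elena, Noor, Yusuf).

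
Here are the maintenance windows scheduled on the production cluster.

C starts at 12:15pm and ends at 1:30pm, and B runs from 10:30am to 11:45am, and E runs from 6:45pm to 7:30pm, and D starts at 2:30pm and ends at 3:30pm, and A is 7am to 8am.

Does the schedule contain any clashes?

Sorted by start: A, B, C, D, E.
B starts after A ends, so nothing later overlaps A either.
C starts after B ends, so nothing later overlaps B either.
D starts after C ends, so nothing later overlaps C either.
E starts after D ends.
Every pair is clear; the schedule has no overlaps.

No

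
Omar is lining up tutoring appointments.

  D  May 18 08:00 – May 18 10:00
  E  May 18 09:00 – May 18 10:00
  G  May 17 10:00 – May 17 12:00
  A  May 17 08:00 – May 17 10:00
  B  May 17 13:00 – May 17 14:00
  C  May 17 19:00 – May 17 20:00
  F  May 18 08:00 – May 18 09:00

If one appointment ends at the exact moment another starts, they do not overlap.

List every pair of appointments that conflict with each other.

D & E, D & F

Two intervals overlap when each starts before the other ends.
Sorted by start: A, G, B, C, D, F, E.
G starts exactly when A ends (back-to-back, no overlap); A is clear from here.
B starts after G ends; G is clear from here.
C starts after B ends; B is clear from here.
D starts after C ends; C is clear from here.
F starts before D ends → D and F overlap.
E starts before D ends → D and E overlap.
E starts exactly when F ends (back-to-back, no overlap).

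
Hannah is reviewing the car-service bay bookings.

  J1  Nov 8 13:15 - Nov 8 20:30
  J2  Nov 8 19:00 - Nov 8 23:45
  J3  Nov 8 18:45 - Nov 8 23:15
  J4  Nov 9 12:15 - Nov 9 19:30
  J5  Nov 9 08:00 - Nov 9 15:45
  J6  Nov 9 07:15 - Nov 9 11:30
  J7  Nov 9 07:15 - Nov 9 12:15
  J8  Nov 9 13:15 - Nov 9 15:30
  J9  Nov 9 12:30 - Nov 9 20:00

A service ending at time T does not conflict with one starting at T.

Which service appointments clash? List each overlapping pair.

Check each pair: they overlap iff neither finishes before the other starts.
Sorted by start: J1, J3, J2, J6, J7, J5, J4, J9, J8.
J3 starts before J1 ends → J1 and J3 overlap.
J2 starts before J1 ends → J1 and J2 overlap.
J6 starts after J1 ends, so nothing later overlaps J1 either.
J2 starts before J3 ends → J3 and J2 overlap.
J6 starts after J3 ends, so nothing later overlaps J3 either.
J6 starts after J2 ends, so nothing later overlaps J2 either.
J7 starts before J6 ends → J6 and J7 overlap.
J5 starts before J6 ends → J6 and J5 overlap.
J4 starts after J6 ends, so nothing later overlaps J6 either.
J5 starts before J7 ends → J7 and J5 overlap.
J4 starts exactly when J7 ends (back-to-back, no overlap), so nothing later overlaps J7 either.
J4 starts before J5 ends → J5 and J4 overlap.
J9 starts before J5 ends → J5 and J9 overlap.
J8 starts before J5 ends → J5 and J8 overlap.
J9 starts before J4 ends → J4 and J9 overlap.
J8 starts before J4 ends → J4 and J8 overlap.
J8 starts before J9 ends → J9 and J8 overlap.

J1 & J2, J1 & J3, J2 & J3, J4 & J5, J4 & J8, J4 & J9, J5 & J6, J5 & J7, J5 & J8, J5 & J9, J6 & J7, J8 & J9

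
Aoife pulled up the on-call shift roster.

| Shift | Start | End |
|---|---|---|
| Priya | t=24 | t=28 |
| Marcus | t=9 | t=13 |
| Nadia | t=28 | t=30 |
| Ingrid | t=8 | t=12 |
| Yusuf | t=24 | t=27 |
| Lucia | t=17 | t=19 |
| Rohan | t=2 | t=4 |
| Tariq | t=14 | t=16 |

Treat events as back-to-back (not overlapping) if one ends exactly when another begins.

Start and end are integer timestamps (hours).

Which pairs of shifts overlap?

Ingrid & Marcus, Priya & Yusuf

Two intervals overlap when each starts before the other ends.
Sorted by start: Rohan, Ingrid, Marcus, Tariq, Lucia, Yusuf, Priya, Nadia.
Ingrid starts after Rohan ends; Rohan is clear from here.
Marcus starts before Ingrid ends → Ingrid and Marcus overlap.
Tariq starts after Ingrid ends; Ingrid is clear from here.
Tariq starts after Marcus ends; Marcus is clear from here.
Lucia starts after Tariq ends; Tariq is clear from here.
Yusuf starts after Lucia ends; Lucia is clear from here.
Priya starts before Yusuf ends → Yusuf and Priya overlap.
Nadia starts after Yusuf ends.
Nadia starts exactly when Priya ends (back-to-back, no overlap).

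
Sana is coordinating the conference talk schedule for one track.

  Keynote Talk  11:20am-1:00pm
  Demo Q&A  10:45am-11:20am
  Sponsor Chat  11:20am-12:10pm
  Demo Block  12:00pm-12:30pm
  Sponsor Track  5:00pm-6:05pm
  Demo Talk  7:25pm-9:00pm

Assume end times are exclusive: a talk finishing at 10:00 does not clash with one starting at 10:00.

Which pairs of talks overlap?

Sorted by start: Demo Q&A, Keynote Talk, Sponsor Chat, Demo Block, Sponsor Track, Demo Talk.
Keynote Talk starts exactly when Demo Q&A ends (back-to-back, no overlap); Demo Q&A is clear from here.
Sponsor Chat starts before Keynote Talk ends → Keynote Talk and Sponsor Chat overlap.
Demo Block starts before Keynote Talk ends → Keynote Talk and Demo Block overlap.
Sponsor Track starts after Keynote Talk ends; Keynote Talk is clear from here.
Demo Block starts before Sponsor Chat ends → Sponsor Chat and Demo Block overlap.
Sponsor Track starts after Sponsor Chat ends; Sponsor Chat is clear from here.
Sponsor Track starts after Demo Block ends; Demo Block is clear from here.
Demo Talk starts after Sponsor Track ends.

Demo Block & Keynote Talk, Demo Block & Sponsor Chat, Keynote Talk & Sponsor Chat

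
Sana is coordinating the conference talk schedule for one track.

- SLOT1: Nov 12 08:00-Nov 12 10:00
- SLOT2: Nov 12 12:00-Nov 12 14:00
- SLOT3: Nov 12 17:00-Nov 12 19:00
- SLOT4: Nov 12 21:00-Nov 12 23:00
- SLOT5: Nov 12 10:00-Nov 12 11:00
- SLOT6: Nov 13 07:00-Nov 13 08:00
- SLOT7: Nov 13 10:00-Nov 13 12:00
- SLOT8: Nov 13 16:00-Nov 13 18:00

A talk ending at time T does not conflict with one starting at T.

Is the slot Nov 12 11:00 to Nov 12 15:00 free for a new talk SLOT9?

No — it overlaps SLOT2

SLOT1: ends Nov 12 10:00 at or before SLOT9 starts Nov 12 11:00 → clear.
SLOT5: ends Nov 12 11:00 at or before SLOT9 starts Nov 12 11:00 → clear.
SLOT2: starts Nov 12 12:00 before SLOT9 ends Nov 12 15:00, and ends Nov 12 14:00 after SLOT9 starts Nov 12 11:00 → overlap.
SLOT3: starts Nov 12 17:00 at or after SLOT9 ends Nov 12 15:00 → clear.
SLOT4: starts Nov 12 21:00 at or after SLOT9 ends Nov 12 15:00 → clear.
SLOT6: starts Nov 13 07:00 at or after SLOT9 ends Nov 12 15:00 → clear.
SLOT7: starts Nov 13 10:00 at or after SLOT9 ends Nov 12 15:00 → clear.
SLOT8: starts Nov 13 16:00 at or after SLOT9 ends Nov 12 15:00 → clear.
SLOT9 overlaps SLOT2.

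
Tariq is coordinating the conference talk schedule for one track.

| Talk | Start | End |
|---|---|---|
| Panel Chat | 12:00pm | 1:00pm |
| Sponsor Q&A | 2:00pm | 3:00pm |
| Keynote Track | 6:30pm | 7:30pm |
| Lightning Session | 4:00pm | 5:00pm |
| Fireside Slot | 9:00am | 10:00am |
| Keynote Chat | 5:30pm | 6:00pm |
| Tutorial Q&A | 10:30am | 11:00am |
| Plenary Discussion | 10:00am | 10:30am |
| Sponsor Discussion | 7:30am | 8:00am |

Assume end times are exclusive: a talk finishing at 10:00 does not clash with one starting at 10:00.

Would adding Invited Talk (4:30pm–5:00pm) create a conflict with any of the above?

Yes — it overlaps Lightning Session

Sponsor Discussion: ends 8:00am at or before Invited Talk starts 4:30pm → clear.
Fireside Slot: ends 10:00am at or before Invited Talk starts 4:30pm → clear.
Plenary Discussion: ends 10:30am at or before Invited Talk starts 4:30pm → clear.
Tutorial Q&A: ends 11:00am at or before Invited Talk starts 4:30pm → clear.
Panel Chat: ends 1:00pm at or before Invited Talk starts 4:30pm → clear.
Sponsor Q&A: ends 3:00pm at or before Invited Talk starts 4:30pm → clear.
Lightning Session: starts 4:00pm before Invited Talk ends 5:00pm, and ends 5:00pm after Invited Talk starts 4:30pm → overlap.
Keynote Chat: starts 5:30pm at or after Invited Talk ends 5:00pm → clear.
Keynote Track: starts 6:30pm at or after Invited Talk ends 5:00pm → clear.
Invited Talk overlaps Lightning Session.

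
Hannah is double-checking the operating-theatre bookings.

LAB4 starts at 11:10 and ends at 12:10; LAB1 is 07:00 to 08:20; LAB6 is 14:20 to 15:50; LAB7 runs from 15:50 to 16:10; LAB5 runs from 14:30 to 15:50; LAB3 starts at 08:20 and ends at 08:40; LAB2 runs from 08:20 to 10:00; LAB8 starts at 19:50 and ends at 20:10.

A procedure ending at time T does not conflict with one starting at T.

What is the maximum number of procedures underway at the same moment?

Sort all start/end points and keep a running count:
07:00 start LAB1 → 1
08:20 end LAB1 → 0
08:20 start LAB2 → 1
08:20 start LAB3 → 2
08:40 end LAB3 → 1
10:00 end LAB2 → 0
11:10 start LAB4 → 1
12:10 end LAB4 → 0
14:20 start LAB6 → 1
14:30 start LAB5 → 2
15:50 end LAB5 → 1
15:50 end LAB6 → 0
15:50 start LAB7 → 1
16:10 end LAB7 → 0
19:50 start LAB8 → 1
20:10 end LAB8 → 0
Peak is 2, at 08:20 (LAB2, LAB3).

2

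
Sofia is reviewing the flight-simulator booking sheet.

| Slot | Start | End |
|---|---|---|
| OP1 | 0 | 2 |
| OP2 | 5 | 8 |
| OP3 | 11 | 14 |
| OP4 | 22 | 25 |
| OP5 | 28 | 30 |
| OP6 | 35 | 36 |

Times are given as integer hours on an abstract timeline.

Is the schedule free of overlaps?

Check each pair: they overlap iff neither finishes before the other starts.
Sorted by start: OP1, OP2, OP3, OP4, OP5, OP6.
OP2 starts after OP1 ends, so OP1 has no further overlaps.
OP3 starts after OP2 ends, so OP2 has no further overlaps.
OP4 starts after OP3 ends, so OP3 has no further overlaps.
OP5 starts after OP4 ends, so OP4 has no further overlaps.
OP6 starts after OP5 ends.
Every pair is clear; the schedule has no overlaps.

Yes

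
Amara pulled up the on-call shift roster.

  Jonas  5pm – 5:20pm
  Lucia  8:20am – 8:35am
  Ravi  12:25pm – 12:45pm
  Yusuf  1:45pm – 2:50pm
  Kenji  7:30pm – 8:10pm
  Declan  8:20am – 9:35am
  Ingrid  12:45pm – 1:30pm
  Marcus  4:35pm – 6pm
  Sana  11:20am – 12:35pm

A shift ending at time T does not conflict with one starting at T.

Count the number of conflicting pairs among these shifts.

Sorted by start: Declan, Lucia, Sana, Ravi, Ingrid, Yusuf, Marcus, Jonas, Kenji.
Lucia starts before Declan ends → Declan and Lucia overlap.
Sana starts after Declan ends; Declan is clear from here.
Sana starts after Lucia ends; Lucia is clear from here.
Ravi starts before Sana ends → Sana and Ravi overlap.
Ingrid starts after Sana ends; Sana is clear from here.
Ingrid starts exactly when Ravi ends (back-to-back, no overlap); Ravi is clear from here.
Yusuf starts after Ingrid ends; Ingrid is clear from here.
Marcus starts after Yusuf ends; Yusuf is clear from here.
Jonas starts before Marcus ends → Marcus and Jonas overlap.
Kenji starts after Marcus ends.
Kenji starts after Jonas ends.
Overlapping pairs: Declan & Lucia, Jonas & Marcus, Ravi & Sana — 3 in total.

3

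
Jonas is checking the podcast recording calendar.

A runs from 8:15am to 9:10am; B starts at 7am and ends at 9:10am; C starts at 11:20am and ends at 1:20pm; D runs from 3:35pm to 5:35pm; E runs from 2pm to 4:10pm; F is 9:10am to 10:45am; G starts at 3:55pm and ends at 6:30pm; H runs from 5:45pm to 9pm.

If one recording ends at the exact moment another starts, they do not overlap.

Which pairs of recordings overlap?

Check each pair: they overlap iff neither finishes before the other starts.
Sorted by start: B, A, F, C, E, D, G, H.
A starts before B ends → B and A overlap.
F starts exactly when B ends (back-to-back, no overlap); B is clear from here.
F starts exactly when A ends (back-to-back, no overlap); A is clear from here.
C starts after F ends; F is clear from here.
E starts after C ends; C is clear from here.
D starts before E ends → E and D overlap.
G starts before E ends → E and G overlap.
H starts after E ends.
G starts before D ends → D and G overlap.
H starts after D ends.
H starts before G ends → G and H overlap.

A & B, D & E, D & G, E & G, G & H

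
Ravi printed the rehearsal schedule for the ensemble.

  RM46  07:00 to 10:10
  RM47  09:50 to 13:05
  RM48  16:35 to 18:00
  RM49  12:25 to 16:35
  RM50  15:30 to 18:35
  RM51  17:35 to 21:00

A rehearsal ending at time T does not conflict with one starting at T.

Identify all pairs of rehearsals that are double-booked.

RM46 & RM47, RM47 & RM49, RM48 & RM50, RM48 & RM51, RM49 & RM50, RM50 & RM51

Sorted by start: RM46, RM47, RM49, RM50, RM48, RM51.
RM47 starts before RM46 ends → RM46 and RM47 overlap.
RM49 starts after RM46 ends; RM46 is clear from here.
RM49 starts before RM47 ends → RM47 and RM49 overlap.
RM50 starts after RM47 ends; RM47 is clear from here.
RM50 starts before RM49 ends → RM49 and RM50 overlap.
RM48 starts exactly when RM49 ends (back-to-back, no overlap); RM49 is clear from here.
RM48 starts before RM50 ends → RM50 and RM48 overlap.
RM51 starts before RM50 ends → RM50 and RM51 overlap.
RM51 starts before RM48 ends → RM48 and RM51 overlap.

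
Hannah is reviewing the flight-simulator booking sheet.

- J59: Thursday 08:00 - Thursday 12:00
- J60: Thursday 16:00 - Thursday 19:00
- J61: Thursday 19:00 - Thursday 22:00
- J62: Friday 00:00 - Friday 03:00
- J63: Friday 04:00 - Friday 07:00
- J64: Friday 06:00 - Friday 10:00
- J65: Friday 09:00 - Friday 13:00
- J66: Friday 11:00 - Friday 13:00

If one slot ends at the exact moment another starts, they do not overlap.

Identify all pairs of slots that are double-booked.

Sorted by start: J59, J60, J61, J62, J63, J64, J65, J66.
J60 starts after J59 ends — done with J59.
J61 starts exactly when J60 ends (back-to-back, no overlap) — done with J60.
J62 starts after J61 ends — done with J61.
J63 starts after J62 ends — done with J62.
J64 starts before J63 ends → J63 and J64 overlap.
J65 starts after J63 ends — done with J63.
J65 starts before J64 ends → J64 and J65 overlap.
J66 starts after J64 ends.
J66 starts before J65 ends → J65 and J66 overlap.

J63 & J64, J64 & J65, J65 & J66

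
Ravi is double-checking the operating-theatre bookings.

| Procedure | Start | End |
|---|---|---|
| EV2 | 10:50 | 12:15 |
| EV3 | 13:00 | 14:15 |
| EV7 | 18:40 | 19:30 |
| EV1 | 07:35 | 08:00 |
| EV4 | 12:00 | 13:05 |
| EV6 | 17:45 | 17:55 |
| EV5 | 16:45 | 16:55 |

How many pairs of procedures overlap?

2

Sorted by start: EV1, EV2, EV4, EV3, EV5, EV6, EV7.
EV2 starts after EV1 ends; EV1 is clear from here.
EV4 starts before EV2 ends → EV2 and EV4 overlap.
EV3 starts after EV2 ends; EV2 is clear from here.
EV3 starts before EV4 ends → EV4 and EV3 overlap.
EV5 starts after EV4 ends; EV4 is clear from here.
EV5 starts after EV3 ends; EV3 is clear from here.
EV6 starts after EV5 ends; EV5 is clear from here.
EV7 starts after EV6 ends.
Overlapping pairs: EV2 & EV4, EV3 & EV4 — 2 in total.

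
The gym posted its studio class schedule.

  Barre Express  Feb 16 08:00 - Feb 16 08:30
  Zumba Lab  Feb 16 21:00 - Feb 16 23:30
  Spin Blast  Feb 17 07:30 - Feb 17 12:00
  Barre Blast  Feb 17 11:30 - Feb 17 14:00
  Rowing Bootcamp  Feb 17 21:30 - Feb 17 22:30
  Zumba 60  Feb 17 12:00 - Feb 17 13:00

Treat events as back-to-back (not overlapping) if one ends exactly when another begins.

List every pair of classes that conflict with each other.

Sorted by start: Barre Express, Zumba Lab, Spin Blast, Barre Blast, Zumba 60, Rowing Bootcamp.
Zumba Lab starts after Barre Express ends, so Barre Express has no further overlaps.
Spin Blast starts after Zumba Lab ends, so Zumba Lab has no further overlaps.
Barre Blast starts before Spin Blast ends → Spin Blast and Barre Blast overlap.
Zumba 60 starts exactly when Spin Blast ends (back-to-back, no overlap), so Spin Blast has no further overlaps.
Zumba 60 starts before Barre Blast ends → Barre Blast and Zumba 60 overlap.
Rowing Bootcamp starts after Barre Blast ends.
Rowing Bootcamp starts after Zumba 60 ends.

Barre Blast & Spin Blast, Barre Blast & Zumba 60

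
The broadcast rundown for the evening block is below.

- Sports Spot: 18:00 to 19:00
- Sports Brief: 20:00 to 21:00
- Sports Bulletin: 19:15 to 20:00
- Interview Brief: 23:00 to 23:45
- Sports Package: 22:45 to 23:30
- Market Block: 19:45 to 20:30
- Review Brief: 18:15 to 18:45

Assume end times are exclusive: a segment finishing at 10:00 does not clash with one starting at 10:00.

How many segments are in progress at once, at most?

2

Sort all start/end points and keep a running count:
18:00 start Sports Spot → 1
18:15 start Review Brief → 2
18:45 end Review Brief → 1
19:00 end Sports Spot → 0
19:15 start Sports Bulletin → 1
19:45 start Market Block → 2
20:00 end Sports Bulletin → 1
20:00 start Sports Brief → 2
20:30 end Market Block → 1
21:00 end Sports Brief → 0
22:45 start Sports Package → 1
23:00 start Interview Brief → 2
23:30 end Sports Package → 1
23:45 end Interview Brief → 0
Peak is 2, at 18:15 (Review Brief, Sports Spot).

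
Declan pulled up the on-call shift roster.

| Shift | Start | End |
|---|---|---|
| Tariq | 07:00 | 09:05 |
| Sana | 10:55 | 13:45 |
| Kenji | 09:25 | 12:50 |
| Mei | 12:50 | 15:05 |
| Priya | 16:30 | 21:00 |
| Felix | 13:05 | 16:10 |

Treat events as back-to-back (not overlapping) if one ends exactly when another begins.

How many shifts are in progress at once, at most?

Sort all start/end points and keep a running count:
07:00 start Tariq → 1
09:05 end Tariq → 0
09:25 start Kenji → 1
10:55 start Sana → 2
12:50 end Kenji → 1
12:50 start Mei → 2
13:05 start Felix → 3
13:45 end Sana → 2
15:05 end Mei → 1
16:10 end Felix → 0
16:30 start Priya → 1
21:00 end Priya → 0
Peak is 3, at 13:05 (Felix, Mei, Sana).

3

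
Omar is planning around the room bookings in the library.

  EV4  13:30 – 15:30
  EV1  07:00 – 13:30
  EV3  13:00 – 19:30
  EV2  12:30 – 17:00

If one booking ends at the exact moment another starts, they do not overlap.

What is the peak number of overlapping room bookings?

Sort all start/end points and keep a running count:
07:00 start EV1 → 1
12:30 start EV2 → 2
13:00 start EV3 → 3
13:30 end EV1 → 2
13:30 start EV4 → 3
15:30 end EV4 → 2
17:00 end EV2 → 1
19:30 end EV3 → 0
Peak is 3, at 13:00 (EV1, EV2, EV3).

3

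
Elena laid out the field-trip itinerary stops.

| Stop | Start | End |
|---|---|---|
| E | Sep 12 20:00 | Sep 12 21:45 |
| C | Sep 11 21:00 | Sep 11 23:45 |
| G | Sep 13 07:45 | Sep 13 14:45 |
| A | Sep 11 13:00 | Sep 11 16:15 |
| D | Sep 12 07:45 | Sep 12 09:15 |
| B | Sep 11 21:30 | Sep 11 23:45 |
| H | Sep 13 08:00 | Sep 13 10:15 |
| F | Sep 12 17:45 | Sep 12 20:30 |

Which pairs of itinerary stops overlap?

Sorted by start: A, C, B, D, F, E, G, H.
C starts after A ends, so nothing later overlaps A either.
B starts before C ends → C and B overlap.
D starts after C ends, so nothing later overlaps C either.
D starts after B ends, so nothing later overlaps B either.
F starts after D ends, so nothing later overlaps D either.
E starts before F ends → F and E overlap.
G starts after F ends, so nothing later overlaps F either.
G starts after E ends, so nothing later overlaps E either.
H starts before G ends → G and H overlap.

B & C, E & F, G & H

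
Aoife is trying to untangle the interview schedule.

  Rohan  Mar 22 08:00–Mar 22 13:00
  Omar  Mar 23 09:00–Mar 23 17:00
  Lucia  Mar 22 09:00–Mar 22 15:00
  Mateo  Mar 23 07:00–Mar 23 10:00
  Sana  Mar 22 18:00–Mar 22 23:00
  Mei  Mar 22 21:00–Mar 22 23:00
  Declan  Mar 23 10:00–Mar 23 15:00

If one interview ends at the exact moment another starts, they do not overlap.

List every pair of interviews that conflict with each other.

Sorted by start: Rohan, Lucia, Sana, Mei, Mateo, Omar, Declan.
Lucia starts before Rohan ends → Rohan and Lucia overlap.
Sana starts after Rohan ends, so Rohan has no further overlaps.
Sana starts after Lucia ends, so Lucia has no further overlaps.
Mei starts before Sana ends → Sana and Mei overlap.
Mateo starts after Sana ends, so Sana has no further overlaps.
Mateo starts after Mei ends, so Mei has no further overlaps.
Omar starts before Mateo ends → Mateo and Omar overlap.
Declan starts exactly when Mateo ends (back-to-back, no overlap).
Declan starts before Omar ends → Omar and Declan overlap.

Declan & Omar, Lucia & Rohan, Mateo & Omar, Mei & Sana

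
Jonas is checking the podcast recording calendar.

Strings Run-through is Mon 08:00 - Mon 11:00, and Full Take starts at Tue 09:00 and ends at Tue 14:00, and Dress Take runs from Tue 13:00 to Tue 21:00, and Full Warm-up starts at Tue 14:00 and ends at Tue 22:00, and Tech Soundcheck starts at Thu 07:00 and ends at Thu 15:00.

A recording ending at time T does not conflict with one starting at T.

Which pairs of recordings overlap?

Dress Take & Full Take, Dress Take & Full Warm-up

Sorted by start: Strings Run-through, Full Take, Dress Take, Full Warm-up, Tech Soundcheck.
Full Take starts after Strings Run-through ends, so Strings Run-through has no further overlaps.
Dress Take starts before Full Take ends → Full Take and Dress Take overlap.
Full Warm-up starts exactly when Full Take ends (back-to-back, no overlap), so Full Take has no further overlaps.
Full Warm-up starts before Dress Take ends → Dress Take and Full Warm-up overlap.
Tech Soundcheck starts after Dress Take ends.
Tech Soundcheck starts after Full Warm-up ends.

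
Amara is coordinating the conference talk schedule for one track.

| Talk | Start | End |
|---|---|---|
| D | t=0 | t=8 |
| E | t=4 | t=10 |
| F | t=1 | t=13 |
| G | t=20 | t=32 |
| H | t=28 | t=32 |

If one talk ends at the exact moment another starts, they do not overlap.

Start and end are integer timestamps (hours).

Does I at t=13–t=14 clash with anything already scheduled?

No — it doesn't clash with anything

D: ends t=8 at or before I starts t=13 → clear.
F: ends t=13 at or before I starts t=13 → clear.
E: ends t=10 at or before I starts t=13 → clear.
G: starts t=20 at or after I ends t=14 → clear.
H: starts t=28 at or after I ends t=14 → clear.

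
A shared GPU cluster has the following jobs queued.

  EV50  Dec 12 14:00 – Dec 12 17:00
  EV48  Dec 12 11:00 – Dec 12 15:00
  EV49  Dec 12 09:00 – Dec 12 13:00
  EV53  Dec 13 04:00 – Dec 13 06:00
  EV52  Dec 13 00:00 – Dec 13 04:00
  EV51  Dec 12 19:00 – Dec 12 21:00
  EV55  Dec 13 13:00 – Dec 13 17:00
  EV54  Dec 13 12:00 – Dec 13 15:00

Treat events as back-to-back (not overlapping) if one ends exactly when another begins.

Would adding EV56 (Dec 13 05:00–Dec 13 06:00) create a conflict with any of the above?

EV49: ends Dec 12 13:00 at or before EV56 starts Dec 13 05:00 → clear.
EV48: ends Dec 12 15:00 at or before EV56 starts Dec 13 05:00 → clear.
EV50: ends Dec 12 17:00 at or before EV56 starts Dec 13 05:00 → clear.
EV51: ends Dec 12 21:00 at or before EV56 starts Dec 13 05:00 → clear.
EV52: ends Dec 13 04:00 at or before EV56 starts Dec 13 05:00 → clear.
EV53: starts Dec 13 04:00 before EV56 ends Dec 13 06:00, and ends Dec 13 06:00 after EV56 starts Dec 13 05:00 → overlap.
EV54: starts Dec 13 12:00 at or after EV56 ends Dec 13 06:00 → clear.
EV55: starts Dec 13 13:00 at or after EV56 ends Dec 13 06:00 → clear.
EV56 overlaps EV53.

Yes — it overlaps EV53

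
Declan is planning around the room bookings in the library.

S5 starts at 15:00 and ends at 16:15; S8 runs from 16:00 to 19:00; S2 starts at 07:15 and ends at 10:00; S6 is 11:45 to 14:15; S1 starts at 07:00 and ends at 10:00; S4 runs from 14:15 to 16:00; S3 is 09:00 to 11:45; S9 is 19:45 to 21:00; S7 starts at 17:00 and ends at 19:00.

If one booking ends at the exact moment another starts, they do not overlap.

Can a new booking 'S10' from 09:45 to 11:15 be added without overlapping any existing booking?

No — it overlaps S1, S2, S3

S1: starts 07:00 before S10 ends 11:15, and ends 10:00 after S10 starts 09:45 → overlap.
S2: starts 07:15 before S10 ends 11:15, and ends 10:00 after S10 starts 09:45 → overlap.
S3: starts 09:00 before S10 ends 11:15, and ends 11:45 after S10 starts 09:45 → overlap.
S6: starts 11:45 at or after S10 ends 11:15 → clear.
S4: starts 14:15 at or after S10 ends 11:15 → clear.
S5: starts 15:00 at or after S10 ends 11:15 → clear.
S8: starts 16:00 at or after S10 ends 11:15 → clear.
S7: starts 17:00 at or after S10 ends 11:15 → clear.
S9: starts 19:45 at or after S10 ends 11:15 → clear.
S10 overlaps S1, S2, S3.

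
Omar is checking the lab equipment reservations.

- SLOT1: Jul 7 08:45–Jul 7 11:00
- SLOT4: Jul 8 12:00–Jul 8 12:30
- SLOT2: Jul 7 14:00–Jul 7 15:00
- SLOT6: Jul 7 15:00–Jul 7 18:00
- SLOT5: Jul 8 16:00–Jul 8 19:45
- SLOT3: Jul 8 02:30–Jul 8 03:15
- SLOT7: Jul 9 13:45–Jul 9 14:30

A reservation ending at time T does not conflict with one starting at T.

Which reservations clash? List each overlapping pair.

Sorted by start: SLOT1, SLOT2, SLOT6, SLOT3, SLOT4, SLOT5, SLOT7.
SLOT2 starts after SLOT1 ends; SLOT1 is clear from here.
SLOT6 starts exactly when SLOT2 ends (back-to-back, no overlap); SLOT2 is clear from here.
SLOT3 starts after SLOT6 ends; SLOT6 is clear from here.
SLOT4 starts after SLOT3 ends; SLOT3 is clear from here.
SLOT5 starts after SLOT4 ends; SLOT4 is clear from here.
SLOT7 starts after SLOT5 ends.

no conflicts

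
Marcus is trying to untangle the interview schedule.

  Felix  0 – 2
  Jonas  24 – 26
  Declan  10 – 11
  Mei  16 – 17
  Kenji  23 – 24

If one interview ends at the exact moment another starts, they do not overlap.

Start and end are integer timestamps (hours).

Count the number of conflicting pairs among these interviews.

0

Sorted by start: Felix, Declan, Mei, Kenji, Jonas.
Declan starts after Felix ends; Felix is clear from here.
Mei starts after Declan ends; Declan is clear from here.
Kenji starts after Mei ends; Mei is clear from here.
Jonas starts exactly when Kenji ends (back-to-back, no overlap).
No pair overlaps.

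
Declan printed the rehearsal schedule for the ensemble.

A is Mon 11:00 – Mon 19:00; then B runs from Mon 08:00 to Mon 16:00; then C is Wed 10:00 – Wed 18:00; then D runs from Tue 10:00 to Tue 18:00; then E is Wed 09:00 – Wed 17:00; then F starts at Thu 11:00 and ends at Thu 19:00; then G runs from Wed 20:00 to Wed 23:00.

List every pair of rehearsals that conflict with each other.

A & B, C & E

Sorted by start: B, A, D, E, C, G, F.
A starts before B ends → B and A overlap.
D starts after B ends, so B has no further overlaps.
D starts after A ends, so A has no further overlaps.
E starts after D ends, so D has no further overlaps.
C starts before E ends → E and C overlap.
G starts after E ends, so E has no further overlaps.
G starts after C ends, so C has no further overlaps.
F starts after G ends.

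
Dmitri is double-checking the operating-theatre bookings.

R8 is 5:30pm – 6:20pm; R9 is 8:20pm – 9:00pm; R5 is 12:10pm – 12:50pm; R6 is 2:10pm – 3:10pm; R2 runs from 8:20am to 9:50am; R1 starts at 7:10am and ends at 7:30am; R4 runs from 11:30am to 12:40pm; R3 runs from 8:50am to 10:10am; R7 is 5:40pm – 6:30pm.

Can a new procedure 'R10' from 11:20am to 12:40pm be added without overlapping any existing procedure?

R1: ends 7:30am at or before R10 starts 11:20am → clear.
R2: ends 9:50am at or before R10 starts 11:20am → clear.
R3: ends 10:10am at or before R10 starts 11:20am → clear.
R4: starts 11:30am before R10 ends 12:40pm, and ends 12:40pm after R10 starts 11:20am → overlap.
R5: starts 12:10pm before R10 ends 12:40pm, and ends 12:50pm after R10 starts 11:20am → overlap.
R6: starts 2:10pm at or after R10 ends 12:40pm → clear.
R8: starts 5:30pm at or after R10 ends 12:40pm → clear.
R7: starts 5:40pm at or after R10 ends 12:40pm → clear.
R9: starts 8:20pm at or after R10 ends 12:40pm → clear.
R10 overlaps R4, R5.

No — it overlaps R4, R5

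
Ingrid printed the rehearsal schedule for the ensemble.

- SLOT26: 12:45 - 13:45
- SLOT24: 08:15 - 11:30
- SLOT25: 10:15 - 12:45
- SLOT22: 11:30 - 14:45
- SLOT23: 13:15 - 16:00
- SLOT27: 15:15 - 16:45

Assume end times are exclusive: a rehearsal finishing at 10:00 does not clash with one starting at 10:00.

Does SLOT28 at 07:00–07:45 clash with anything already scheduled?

SLOT24: starts 08:15 at or after SLOT28 ends 07:45 → clear.
SLOT25: starts 10:15 at or after SLOT28 ends 07:45 → clear.
SLOT22: starts 11:30 at or after SLOT28 ends 07:45 → clear.
SLOT26: starts 12:45 at or after SLOT28 ends 07:45 → clear.
SLOT23: starts 13:15 at or after SLOT28 ends 07:45 → clear.
SLOT27: starts 15:15 at or after SLOT28 ends 07:45 → clear.

No — it doesn't clash with anything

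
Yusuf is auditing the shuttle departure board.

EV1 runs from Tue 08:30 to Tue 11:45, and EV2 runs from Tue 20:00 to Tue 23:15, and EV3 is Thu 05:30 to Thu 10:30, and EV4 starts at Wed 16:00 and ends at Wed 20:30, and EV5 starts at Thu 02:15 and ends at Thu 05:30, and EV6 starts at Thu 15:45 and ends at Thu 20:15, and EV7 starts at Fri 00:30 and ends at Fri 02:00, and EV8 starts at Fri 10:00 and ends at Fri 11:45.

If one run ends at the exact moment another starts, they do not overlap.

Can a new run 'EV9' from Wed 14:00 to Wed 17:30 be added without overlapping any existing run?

No — it overlaps EV4

EV1: ends Tue 11:45 at or before EV9 starts Wed 14:00 → clear.
EV2: ends Tue 23:15 at or before EV9 starts Wed 14:00 → clear.
EV4: starts Wed 16:00 before EV9 ends Wed 17:30, and ends Wed 20:30 after EV9 starts Wed 14:00 → overlap.
EV5: starts Thu 02:15 at or after EV9 ends Wed 17:30 → clear.
EV3: starts Thu 05:30 at or after EV9 ends Wed 17:30 → clear.
EV6: starts Thu 15:45 at or after EV9 ends Wed 17:30 → clear.
EV7: starts Fri 00:30 at or after EV9 ends Wed 17:30 → clear.
EV8: starts Fri 10:00 at or after EV9 ends Wed 17:30 → clear.
EV9 overlaps EV4.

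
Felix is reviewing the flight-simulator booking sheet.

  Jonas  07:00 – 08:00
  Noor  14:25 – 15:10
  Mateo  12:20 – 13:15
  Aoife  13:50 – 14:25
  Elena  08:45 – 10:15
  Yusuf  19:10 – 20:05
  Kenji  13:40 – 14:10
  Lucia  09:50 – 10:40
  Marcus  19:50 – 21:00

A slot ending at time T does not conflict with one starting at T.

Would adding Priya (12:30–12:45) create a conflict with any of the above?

Jonas: ends 08:00 at or before Priya starts 12:30 → clear.
Elena: ends 10:15 at or before Priya starts 12:30 → clear.
Lucia: ends 10:40 at or before Priya starts 12:30 → clear.
Mateo: starts 12:20 before Priya ends 12:45, and ends 13:15 after Priya starts 12:30 → overlap.
Kenji: starts 13:40 at or after Priya ends 12:45 → clear.
Aoife: starts 13:50 at or after Priya ends 12:45 → clear.
Noor: starts 14:25 at or after Priya ends 12:45 → clear.
Yusuf: starts 19:10 at or after Priya ends 12:45 → clear.
Marcus: starts 19:50 at or after Priya ends 12:45 → clear.
Priya overlaps Mateo.

Yes — it overlaps Mateo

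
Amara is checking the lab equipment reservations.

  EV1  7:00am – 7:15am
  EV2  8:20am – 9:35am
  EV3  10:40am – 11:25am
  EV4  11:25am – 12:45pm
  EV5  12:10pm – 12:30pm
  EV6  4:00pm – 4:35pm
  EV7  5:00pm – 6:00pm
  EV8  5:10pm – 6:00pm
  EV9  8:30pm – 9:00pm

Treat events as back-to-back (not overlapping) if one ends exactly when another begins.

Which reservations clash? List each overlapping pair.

Check each pair: they overlap iff neither finishes before the other starts.
Sorted by start: EV1, EV2, EV3, EV4, EV5, EV6, EV7, EV8, EV9.
EV2 starts after EV1 ends, so nothing later overlaps EV1 either.
EV3 starts after EV2 ends, so nothing later overlaps EV2 either.
EV4 starts exactly when EV3 ends (back-to-back, no overlap), so nothing later overlaps EV3 either.
EV5 starts before EV4 ends → EV4 and EV5 overlap.
EV6 starts after EV4 ends, so nothing later overlaps EV4 either.
EV6 starts after EV5 ends, so nothing later overlaps EV5 either.
EV7 starts after EV6 ends, so nothing later overlaps EV6 either.
EV8 starts before EV7 ends → EV7 and EV8 overlap.
EV9 starts after EV7 ends.
EV9 starts after EV8 ends.

EV4 & EV5, EV7 & EV8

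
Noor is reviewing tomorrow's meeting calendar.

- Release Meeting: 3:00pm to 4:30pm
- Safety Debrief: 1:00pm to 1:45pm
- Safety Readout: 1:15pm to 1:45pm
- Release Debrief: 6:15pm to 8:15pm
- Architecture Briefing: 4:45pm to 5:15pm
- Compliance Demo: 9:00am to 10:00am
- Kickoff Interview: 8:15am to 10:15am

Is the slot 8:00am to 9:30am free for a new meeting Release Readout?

Kickoff Interview: starts 8:15am before Release Readout ends 9:30am, and ends 10:15am after Release Readout starts 8:00am → overlap.
Compliance Demo: starts 9:00am before Release Readout ends 9:30am, and ends 10:00am after Release Readout starts 8:00am → overlap.
Safety Debrief: starts 1:00pm at or after Release Readout ends 9:30am → clear.
Safety Readout: starts 1:15pm at or after Release Readout ends 9:30am → clear.
Release Meeting: starts 3:00pm at or after Release Readout ends 9:30am → clear.
Architecture Briefing: starts 4:45pm at or after Release Readout ends 9:30am → clear.
Release Debrief: starts 6:15pm at or after Release Readout ends 9:30am → clear.
Release Readout overlaps Compliance Demo, Kickoff Interview.

No — it overlaps Compliance Demo, Kickoff Interview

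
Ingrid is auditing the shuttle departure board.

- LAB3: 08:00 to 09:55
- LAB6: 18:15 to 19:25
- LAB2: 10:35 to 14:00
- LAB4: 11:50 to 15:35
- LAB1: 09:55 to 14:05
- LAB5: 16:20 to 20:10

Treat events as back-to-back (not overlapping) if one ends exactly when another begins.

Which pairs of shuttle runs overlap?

Sorted by start: LAB3, LAB1, LAB2, LAB4, LAB5, LAB6.
LAB1 starts exactly when LAB3 ends (back-to-back, no overlap), so LAB3 has no further overlaps.
LAB2 starts before LAB1 ends → LAB1 and LAB2 overlap.
LAB4 starts before LAB1 ends → LAB1 and LAB4 overlap.
LAB5 starts after LAB1 ends, so LAB1 has no further overlaps.
LAB4 starts before LAB2 ends → LAB2 and LAB4 overlap.
LAB5 starts after LAB2 ends, so LAB2 has no further overlaps.
LAB5 starts after LAB4 ends, so LAB4 has no further overlaps.
LAB6 starts before LAB5 ends → LAB5 and LAB6 overlap.

LAB1 & LAB2, LAB1 & LAB4, LAB2 & LAB4, LAB5 & LAB6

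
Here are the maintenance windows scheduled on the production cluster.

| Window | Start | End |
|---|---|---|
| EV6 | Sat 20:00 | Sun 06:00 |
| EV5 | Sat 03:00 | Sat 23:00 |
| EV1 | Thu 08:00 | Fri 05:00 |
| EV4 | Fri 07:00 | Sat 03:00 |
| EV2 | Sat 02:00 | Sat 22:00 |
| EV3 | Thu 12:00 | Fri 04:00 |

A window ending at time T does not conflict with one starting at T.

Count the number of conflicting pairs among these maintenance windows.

Sorted by start: EV1, EV3, EV4, EV2, EV5, EV6.
EV3 starts before EV1 ends → EV1 and EV3 overlap.
EV4 starts after EV1 ends — done with EV1.
EV4 starts after EV3 ends — done with EV3.
EV2 starts before EV4 ends → EV4 and EV2 overlap.
EV5 starts exactly when EV4 ends (back-to-back, no overlap) — done with EV4.
EV5 starts before EV2 ends → EV2 and EV5 overlap.
EV6 starts before EV2 ends → EV2 and EV6 overlap.
EV6 starts before EV5 ends → EV5 and EV6 overlap.
Overlapping pairs: EV1 & EV3, EV2 & EV4, EV2 & EV5, EV2 & EV6, EV5 & EV6 — 5 in total.

5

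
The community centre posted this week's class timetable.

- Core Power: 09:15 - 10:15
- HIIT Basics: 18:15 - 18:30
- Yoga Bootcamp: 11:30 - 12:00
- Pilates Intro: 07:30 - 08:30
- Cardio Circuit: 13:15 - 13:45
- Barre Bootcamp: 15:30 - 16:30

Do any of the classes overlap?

No

Two intervals overlap when each starts before the other ends.
Sorted by start: Pilates Intro, Core Power, Yoga Bootcamp, Cardio Circuit, Barre Bootcamp, HIIT Basics.
Core Power starts after Pilates Intro ends, so nothing later overlaps Pilates Intro either.
Yoga Bootcamp starts after Core Power ends, so nothing later overlaps Core Power either.
Cardio Circuit starts after Yoga Bootcamp ends, so nothing later overlaps Yoga Bootcamp either.
Barre Bootcamp starts after Cardio Circuit ends, so nothing later overlaps Cardio Circuit either.
HIIT Basics starts after Barre Bootcamp ends.
Every pair is clear; the schedule has no overlaps.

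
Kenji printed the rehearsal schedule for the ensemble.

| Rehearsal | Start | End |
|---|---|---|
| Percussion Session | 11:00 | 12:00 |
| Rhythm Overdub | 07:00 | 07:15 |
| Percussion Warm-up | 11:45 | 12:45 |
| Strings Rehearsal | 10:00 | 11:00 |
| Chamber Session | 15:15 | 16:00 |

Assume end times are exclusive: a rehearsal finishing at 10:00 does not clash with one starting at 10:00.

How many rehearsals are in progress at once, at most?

2

Sort all start/end points and keep a running count:
07:00 start Rhythm Overdub → 1
07:15 end Rhythm Overdub → 0
10:00 start Strings Rehearsal → 1
11:00 end Strings Rehearsal → 0
11:00 start Percussion Session → 1
11:45 start Percussion Warm-up → 2
12:00 end Percussion Session → 1
12:45 end Percussion Warm-up → 0
15:15 start Chamber Session → 1
16:00 end Chamber Session → 0
Peak is 2, at 11:45 (Percussion Session, Percussion Warm-up).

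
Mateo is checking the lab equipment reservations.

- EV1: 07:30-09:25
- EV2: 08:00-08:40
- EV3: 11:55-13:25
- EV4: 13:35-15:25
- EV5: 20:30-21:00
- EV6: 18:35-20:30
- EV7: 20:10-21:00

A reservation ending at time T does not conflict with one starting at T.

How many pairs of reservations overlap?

3

Sorted by start: EV1, EV2, EV3, EV4, EV6, EV7, EV5.
EV2 starts before EV1 ends → EV1 and EV2 overlap.
EV3 starts after EV1 ends, so EV1 has no further overlaps.
EV3 starts after EV2 ends, so EV2 has no further overlaps.
EV4 starts after EV3 ends, so EV3 has no further overlaps.
EV6 starts after EV4 ends, so EV4 has no further overlaps.
EV7 starts before EV6 ends → EV6 and EV7 overlap.
EV5 starts exactly when EV6 ends (back-to-back, no overlap).
EV5 starts before EV7 ends → EV7 and EV5 overlap.
Overlapping pairs: EV1 & EV2, EV5 & EV7, EV6 & EV7 — 3 in total.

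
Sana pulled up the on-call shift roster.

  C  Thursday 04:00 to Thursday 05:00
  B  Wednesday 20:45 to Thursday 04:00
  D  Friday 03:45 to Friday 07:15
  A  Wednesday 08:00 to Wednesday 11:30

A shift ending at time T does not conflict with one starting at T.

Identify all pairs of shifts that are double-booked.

Sorted by start: A, B, C, D.
B starts after A ends, so nothing later overlaps A either.
C starts exactly when B ends (back-to-back, no overlap), so nothing later overlaps B either.
D starts after C ends.

none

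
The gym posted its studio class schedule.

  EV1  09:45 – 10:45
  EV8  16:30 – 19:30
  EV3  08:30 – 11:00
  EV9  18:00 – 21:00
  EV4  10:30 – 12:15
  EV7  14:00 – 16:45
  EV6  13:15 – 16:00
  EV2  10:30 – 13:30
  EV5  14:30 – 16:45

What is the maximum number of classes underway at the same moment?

4

Sort all start/end points and keep a running count:
08:30 start EV3 → 1
09:45 start EV1 → 2
10:30 start EV2 → 3
10:30 start EV4 → 4
10:45 end EV1 → 3
11:00 end EV3 → 2
12:15 end EV4 → 1
13:15 start EV6 → 2
13:30 end EV2 → 1
14:00 start EV7 → 2
14:30 start EV5 → 3
16:00 end EV6 → 2
16:30 start EV8 → 3
16:45 end EV5 → 2
16:45 end EV7 → 1
18:00 start EV9 → 2
19:30 end EV8 → 1
21:00 end EV9 → 0
Peak is 4, at 10:30 (EV1, EV2, EV3, EV4).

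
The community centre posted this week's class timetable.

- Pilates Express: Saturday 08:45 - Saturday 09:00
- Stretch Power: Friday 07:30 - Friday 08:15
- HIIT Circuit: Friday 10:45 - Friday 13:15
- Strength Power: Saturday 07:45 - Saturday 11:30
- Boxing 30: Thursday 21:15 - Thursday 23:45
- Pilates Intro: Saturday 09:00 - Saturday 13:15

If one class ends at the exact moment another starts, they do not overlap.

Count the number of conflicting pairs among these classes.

2

Sorted by start: Boxing 30, Stretch Power, HIIT Circuit, Strength Power, Pilates Express, Pilates Intro.
Stretch Power starts after Boxing 30 ends, so nothing later overlaps Boxing 30 either.
HIIT Circuit starts after Stretch Power ends, so nothing later overlaps Stretch Power either.
Strength Power starts after HIIT Circuit ends, so nothing later overlaps HIIT Circuit either.
Pilates Express starts before Strength Power ends → Strength Power and Pilates Express overlap.
Pilates Intro starts before Strength Power ends → Strength Power and Pilates Intro overlap.
Pilates Intro starts exactly when Pilates Express ends (back-to-back, no overlap).
Overlapping pairs: Pilates Express & Strength Power, Pilates Intro & Strength Power — 2 in total.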